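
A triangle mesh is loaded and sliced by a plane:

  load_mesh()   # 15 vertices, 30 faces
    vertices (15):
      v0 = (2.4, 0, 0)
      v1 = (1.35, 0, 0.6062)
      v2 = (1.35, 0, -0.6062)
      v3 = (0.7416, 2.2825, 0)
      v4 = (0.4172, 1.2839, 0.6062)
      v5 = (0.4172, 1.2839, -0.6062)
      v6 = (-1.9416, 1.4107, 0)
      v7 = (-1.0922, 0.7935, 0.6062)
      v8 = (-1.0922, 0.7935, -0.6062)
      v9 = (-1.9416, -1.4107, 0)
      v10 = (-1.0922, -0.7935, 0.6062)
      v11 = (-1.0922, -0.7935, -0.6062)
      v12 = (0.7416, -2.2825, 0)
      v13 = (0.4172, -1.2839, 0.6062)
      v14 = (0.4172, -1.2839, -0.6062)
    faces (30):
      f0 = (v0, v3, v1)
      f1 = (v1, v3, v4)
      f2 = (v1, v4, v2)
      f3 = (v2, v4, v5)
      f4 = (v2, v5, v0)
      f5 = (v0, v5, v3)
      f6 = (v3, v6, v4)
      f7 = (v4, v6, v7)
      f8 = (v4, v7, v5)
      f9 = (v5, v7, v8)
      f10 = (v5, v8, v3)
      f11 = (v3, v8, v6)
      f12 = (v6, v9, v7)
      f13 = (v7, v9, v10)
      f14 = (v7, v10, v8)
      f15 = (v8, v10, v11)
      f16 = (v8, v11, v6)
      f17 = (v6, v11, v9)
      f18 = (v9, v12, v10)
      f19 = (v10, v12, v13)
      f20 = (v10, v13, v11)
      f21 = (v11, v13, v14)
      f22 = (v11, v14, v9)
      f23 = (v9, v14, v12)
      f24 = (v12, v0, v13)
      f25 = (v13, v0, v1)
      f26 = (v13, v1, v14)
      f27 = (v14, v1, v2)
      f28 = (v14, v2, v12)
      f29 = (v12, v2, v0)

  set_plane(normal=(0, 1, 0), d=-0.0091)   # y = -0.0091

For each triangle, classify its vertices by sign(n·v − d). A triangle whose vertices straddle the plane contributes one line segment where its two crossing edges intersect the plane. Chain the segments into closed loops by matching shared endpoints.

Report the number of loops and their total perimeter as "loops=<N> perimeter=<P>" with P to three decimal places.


loops=2 perimeter=6.937

Straddling triangles (12 of 30):
  (v6,v9,v7) [+-+] → (-1.9416, -0.0091, 0)–(-1.40149, -0.0091, 0.385469)  len=0.6636
  (v7,v9,v10) [+--] → (-1.40149, -0.0091, 0.385469)–(-1.0922, -0.0091, 0.6062)  len=0.3800
  (v7,v10,v8) [+-+] → (-1.0922, -0.0091, 0.6062)–(-1.0922, -0.0091, 0.00695201)  len=0.5992
  (v8,v10,v11) [+--] → (-1.0922, -0.0091, 0.00695201)–(-1.0922, -0.0091, -0.6062)  len=0.6132
  (v8,v11,v6) [+-+] → (-1.0922, -0.0091, -0.6062)–(-1.39447, -0.0091, -0.390474)  len=0.3714
  (v6,v11,v9) [+--] → (-1.39447, -0.0091, -0.390474)–(-1.9416, -0.0091, 0)  len=0.6722
  (v12,v0,v13) [-+-] → (2.39339, -0.0091, 0)–(2.38595, -0.0091, 0.00429661)  len=0.0086
  (v13,v0,v1) [-++] → (2.38595, -0.0091, 0.00429661)–(1.34339, -0.0091, 0.6062)  len=1.2038
  (v13,v1,v14) [-+-] → (1.34339, -0.0091, 0.6062)–(1.34339, -0.0091, 0.597607)  len=0.0086
  (v14,v1,v2) [-++] → (1.34339, -0.0091, 0.597607)–(1.34339, -0.0091, -0.6062)  len=1.2038
  (v14,v2,v12) [-+-] → (1.34339, -0.0091, -0.6062)–(1.34757, -0.0091, -0.603783)  len=0.0048
  (v12,v2,v0) [-++] → (1.34757, -0.0091, -0.603783)–(2.39339, -0.0091, 0)  len=1.2076

Chained into 2 loop(s):
  loop 1: 6 segments, perimeter = 3.2995
  loop 2: 6 segments, perimeter = 3.6373
Total perimeter = 6.937


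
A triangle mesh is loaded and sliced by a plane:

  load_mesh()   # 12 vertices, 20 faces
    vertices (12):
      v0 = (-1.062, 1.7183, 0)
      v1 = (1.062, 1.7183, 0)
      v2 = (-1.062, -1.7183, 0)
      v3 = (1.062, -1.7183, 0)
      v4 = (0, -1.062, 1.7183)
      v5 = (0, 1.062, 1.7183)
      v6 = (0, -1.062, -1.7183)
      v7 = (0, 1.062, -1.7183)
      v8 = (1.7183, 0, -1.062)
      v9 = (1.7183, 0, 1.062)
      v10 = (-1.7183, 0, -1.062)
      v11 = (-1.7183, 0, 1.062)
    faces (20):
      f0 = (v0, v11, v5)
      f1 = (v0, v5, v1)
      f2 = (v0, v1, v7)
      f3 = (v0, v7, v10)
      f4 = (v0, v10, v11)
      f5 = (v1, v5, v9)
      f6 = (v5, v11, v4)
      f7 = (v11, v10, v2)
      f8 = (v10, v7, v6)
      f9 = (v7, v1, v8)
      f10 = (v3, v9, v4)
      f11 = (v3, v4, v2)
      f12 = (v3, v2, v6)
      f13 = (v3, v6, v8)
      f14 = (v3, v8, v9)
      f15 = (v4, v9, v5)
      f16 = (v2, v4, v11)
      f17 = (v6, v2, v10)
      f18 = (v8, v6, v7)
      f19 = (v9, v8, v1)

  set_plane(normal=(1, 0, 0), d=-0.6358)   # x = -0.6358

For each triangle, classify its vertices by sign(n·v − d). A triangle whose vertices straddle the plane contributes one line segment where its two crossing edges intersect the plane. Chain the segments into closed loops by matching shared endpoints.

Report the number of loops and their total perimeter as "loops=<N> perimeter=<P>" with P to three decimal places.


loops=1 perimeter=10.074

Straddling triangles (10 of 20):
  (v0,v11,v5) [--+] → (-0.6358, 0.669042, 1.47546)–(-0.6358, 1.45491, 0.689585)  len=1.1114
  (v0,v5,v1) [-++] → (-0.6358, 1.45491, 0.689585)–(-0.6358, 1.7183, 0)  len=0.7382
  (v0,v1,v7) [-++] → (-0.6358, 1.7183, 0)–(-0.6358, 1.45491, -0.689585)  len=0.7382
  (v0,v7,v10) [-+-] → (-0.6358, 1.45491, -0.689585)–(-0.6358, 0.669042, -1.47546)  len=1.1114
  (v5,v11,v4) [+-+] → (-0.6358, 0.669042, 1.47546)–(-0.6358, -0.669042, 1.47546)  len=1.3381
  (v10,v7,v6) [-++] → (-0.6358, 0.669042, -1.47546)–(-0.6358, -0.669042, -1.47546)  len=1.3381
  (v3,v4,v2) [++-] → (-0.6358, -1.45491, 0.689585)–(-0.6358, -1.7183, 0)  len=0.7382
  (v3,v2,v6) [+-+] → (-0.6358, -1.7183, 0)–(-0.6358, -1.45491, -0.689585)  len=0.7382
  (v2,v4,v11) [-+-] → (-0.6358, -1.45491, 0.689585)–(-0.6358, -0.669042, 1.47546)  len=1.1114
  (v6,v2,v10) [+--] → (-0.6358, -1.45491, -0.689585)–(-0.6358, -0.669042, -1.47546)  len=1.1114

Chained into 1 loop(s):
  loop 1: 10 segments, perimeter = 10.0744
Total perimeter = 10.074


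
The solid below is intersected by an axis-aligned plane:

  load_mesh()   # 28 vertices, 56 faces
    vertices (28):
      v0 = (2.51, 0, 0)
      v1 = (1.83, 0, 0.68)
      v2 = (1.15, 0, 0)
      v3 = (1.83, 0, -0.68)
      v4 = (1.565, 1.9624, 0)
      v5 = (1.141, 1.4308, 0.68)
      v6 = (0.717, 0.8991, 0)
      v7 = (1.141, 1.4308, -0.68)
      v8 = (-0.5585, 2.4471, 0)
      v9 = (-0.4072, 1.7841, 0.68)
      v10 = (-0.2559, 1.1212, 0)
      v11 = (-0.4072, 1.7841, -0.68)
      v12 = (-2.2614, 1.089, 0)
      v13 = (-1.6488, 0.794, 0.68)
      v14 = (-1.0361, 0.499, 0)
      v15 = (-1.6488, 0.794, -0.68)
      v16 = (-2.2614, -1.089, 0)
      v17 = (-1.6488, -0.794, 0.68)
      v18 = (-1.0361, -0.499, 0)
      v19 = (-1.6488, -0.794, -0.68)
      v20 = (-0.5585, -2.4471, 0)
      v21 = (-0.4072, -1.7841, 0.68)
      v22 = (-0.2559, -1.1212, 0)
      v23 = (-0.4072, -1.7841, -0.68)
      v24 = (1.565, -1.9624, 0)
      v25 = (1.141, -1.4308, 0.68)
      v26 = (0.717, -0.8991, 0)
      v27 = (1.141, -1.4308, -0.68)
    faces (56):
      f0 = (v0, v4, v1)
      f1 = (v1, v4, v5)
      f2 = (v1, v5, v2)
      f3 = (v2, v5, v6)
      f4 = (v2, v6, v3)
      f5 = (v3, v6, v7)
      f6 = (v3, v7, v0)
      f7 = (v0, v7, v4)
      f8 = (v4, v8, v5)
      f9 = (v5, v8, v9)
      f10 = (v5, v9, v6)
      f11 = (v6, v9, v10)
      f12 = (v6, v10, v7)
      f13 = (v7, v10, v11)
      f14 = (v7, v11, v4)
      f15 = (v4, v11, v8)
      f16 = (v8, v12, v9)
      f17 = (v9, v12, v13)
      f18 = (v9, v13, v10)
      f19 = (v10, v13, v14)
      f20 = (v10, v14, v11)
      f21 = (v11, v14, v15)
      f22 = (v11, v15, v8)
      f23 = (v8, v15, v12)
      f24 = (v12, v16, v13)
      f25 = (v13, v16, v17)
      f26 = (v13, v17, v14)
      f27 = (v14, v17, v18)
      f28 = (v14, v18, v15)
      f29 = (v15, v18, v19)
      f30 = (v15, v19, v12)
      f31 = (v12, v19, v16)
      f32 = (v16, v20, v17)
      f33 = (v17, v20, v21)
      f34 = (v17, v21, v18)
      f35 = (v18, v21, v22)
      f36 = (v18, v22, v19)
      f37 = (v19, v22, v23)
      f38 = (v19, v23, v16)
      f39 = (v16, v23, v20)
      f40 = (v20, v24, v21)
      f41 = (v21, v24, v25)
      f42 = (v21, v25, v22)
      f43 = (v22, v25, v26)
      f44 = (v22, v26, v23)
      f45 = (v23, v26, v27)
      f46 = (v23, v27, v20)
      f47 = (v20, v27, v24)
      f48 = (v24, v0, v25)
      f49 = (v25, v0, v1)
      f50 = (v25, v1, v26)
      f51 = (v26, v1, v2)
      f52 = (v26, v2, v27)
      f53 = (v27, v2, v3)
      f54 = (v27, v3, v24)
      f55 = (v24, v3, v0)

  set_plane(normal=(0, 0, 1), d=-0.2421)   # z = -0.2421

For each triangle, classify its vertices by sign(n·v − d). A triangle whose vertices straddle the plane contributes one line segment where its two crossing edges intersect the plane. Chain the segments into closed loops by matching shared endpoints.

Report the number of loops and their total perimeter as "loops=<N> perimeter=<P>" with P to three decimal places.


loops=2 perimeter=22.232

Straddling triangles (28 of 56):
  (v2,v6,v3) [++-] → (1.11326, 0.578994, -0.2421)–(1.3921, 0, -0.2421)  len=0.6426
  (v3,v6,v7) [-+-] → (1.11326, 0.578994, -0.2421)–(0.867956, 1.0884, -0.2421)  len=0.5654
  (v3,v7,v0) [--+] → (2.0226, 0.509407, -0.2421)–(2.2679, 0, -0.2421)  len=0.5654
  (v0,v7,v4) [+-+] → (2.0226, 0.509407, -0.2421)–(1.41404, 1.77313, -0.2421)  len=1.4026
  (v6,v10,v7) [++-] → (0.241437, 1.23143, -0.2421)–(0.867956, 1.0884, -0.2421)  len=0.6426
  (v7,v10,v11) [-+-] → (0.241437, 1.23143, -0.2421)–(-0.309767, 1.35721, -0.2421)  len=0.5654
  (v7,v11,v4) [--+] → (0.862839, 1.89892, -0.2421)–(1.41404, 1.77313, -0.2421)  len=0.5654
  (v4,v11,v8) [+-+] → (0.862839, 1.89892, -0.2421)–(-0.504633, 2.21105, -0.2421)  len=1.4026
  (v10,v14,v11) [++-] → (-0.812193, 0.956533, -0.2421)–(-0.309767, 1.35721, -0.2421)  len=0.6426
  (v11,v14,v15) [-+-] → (-0.812193, 0.956533, -0.2421)–(-1.25424, 0.604029, -0.2421)  len=0.5654
  (v11,v15,v8) [--+] → (-0.946679, 1.85855, -0.2421)–(-0.504633, 2.21105, -0.2421)  len=0.5654
  (v8,v15,v12) [+-+] → (-0.946679, 1.85855, -0.2421)–(-2.0433, 0.983971, -0.2421)  len=1.4027
  (v14,v18,v15) [++-] → (-1.25424, -0.038654, -0.2421)–(-1.25424, 0.604029, -0.2421)  len=0.6427
  (v15,v18,v19) [-+-] → (-1.25424, -0.038654, -0.2421)–(-1.25424, -0.604029, -0.2421)  len=0.5654
  (v15,v19,v12) [--+] → (-2.0433, 0.418597, -0.2421)–(-2.0433, 0.983971, -0.2421)  len=0.5654
  (v12,v19,v16) [+-+] → (-2.0433, 0.418597, -0.2421)–(-2.0433, -0.983971, -0.2421)  len=1.4026
  (v18,v22,v19) [++-] → (-0.751813, -1.00471, -0.2421)–(-1.25424, -0.604029, -0.2421)  len=0.6426
  (v19,v22,v23) [-+-] → (-0.751813, -1.00471, -0.2421)–(-0.309767, -1.35721, -0.2421)  len=0.5654
  (v19,v23,v16) [--+] → (-1.60125, -1.33648, -0.2421)–(-2.0433, -0.983971, -0.2421)  len=0.5654
  (v16,v23,v20) [+-+] → (-1.60125, -1.33648, -0.2421)–(-0.504633, -2.21105, -0.2421)  len=1.4027
  (v22,v26,v23) [++-] → (0.316752, -1.21419, -0.2421)–(-0.309767, -1.35721, -0.2421)  len=0.6426
  (v23,v26,v27) [-+-] → (0.316752, -1.21419, -0.2421)–(0.867956, -1.0884, -0.2421)  len=0.5654
  (v23,v27,v20) [--+] → (0.046572, -2.08527, -0.2421)–(-0.504633, -2.21105, -0.2421)  len=0.5654
  (v20,v27,v24) [+-+] → (0.046572, -2.08527, -0.2421)–(1.41404, -1.77313, -0.2421)  len=1.4026
  (v26,v2,v27) [++-] → (1.1468, -0.509407, -0.2421)–(0.867956, -1.0884, -0.2421)  len=0.6426
  (v27,v2,v3) [-+-] → (1.1468, -0.509407, -0.2421)–(1.3921, 0, -0.2421)  len=0.5654
  (v27,v3,v24) [--+] → (1.65935, -1.26373, -0.2421)–(1.41404, -1.77313, -0.2421)  len=0.5654
  (v24,v3,v0) [+-+] → (1.65935, -1.26373, -0.2421)–(2.2679, 0, -0.2421)  len=1.4026

Chained into 2 loop(s):
  loop 1: 14 segments, perimeter = 8.4562
  loop 2: 14 segments, perimeter = 13.7761
Total perimeter = 22.232


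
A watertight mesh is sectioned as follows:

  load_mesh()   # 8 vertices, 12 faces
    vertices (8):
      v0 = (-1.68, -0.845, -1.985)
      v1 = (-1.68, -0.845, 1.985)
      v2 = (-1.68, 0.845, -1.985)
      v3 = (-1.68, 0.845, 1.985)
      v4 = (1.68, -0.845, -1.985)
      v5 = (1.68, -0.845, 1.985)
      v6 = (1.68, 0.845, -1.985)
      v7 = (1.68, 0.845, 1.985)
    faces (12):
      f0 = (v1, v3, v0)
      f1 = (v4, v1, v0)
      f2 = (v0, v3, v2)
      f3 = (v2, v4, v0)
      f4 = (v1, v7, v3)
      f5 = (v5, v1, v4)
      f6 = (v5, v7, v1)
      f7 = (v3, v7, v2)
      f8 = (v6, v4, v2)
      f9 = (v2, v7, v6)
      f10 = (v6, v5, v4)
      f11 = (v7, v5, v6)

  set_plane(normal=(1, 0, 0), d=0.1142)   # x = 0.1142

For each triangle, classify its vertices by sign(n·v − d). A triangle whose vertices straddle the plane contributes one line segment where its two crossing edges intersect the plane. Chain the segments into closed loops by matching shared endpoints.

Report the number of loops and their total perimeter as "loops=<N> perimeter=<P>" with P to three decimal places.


loops=1 perimeter=11.320

Straddling triangles (8 of 12):
  (v4,v1,v0) [+--] → (0.1142, -0.845, -0.134933)–(0.1142, -0.845, -1.985)  len=1.8501
  (v2,v4,v0) [-+-] → (0.1142, -0.0574399, -1.985)–(0.1142, -0.845, -1.985)  len=0.7876
  (v1,v7,v3) [-+-] → (0.1142, 0.0574399, 1.985)–(0.1142, 0.845, 1.985)  len=0.7876
  (v5,v1,v4) [+-+] → (0.1142, -0.845, 1.985)–(0.1142, -0.845, -0.134933)  len=2.1199
  (v5,v7,v1) [++-] → (0.1142, 0.0574399, 1.985)–(0.1142, -0.845, 1.985)  len=0.9024
  (v3,v7,v2) [-+-] → (0.1142, 0.845, 1.985)–(0.1142, 0.845, 0.134933)  len=1.8501
  (v6,v4,v2) [++-] → (0.1142, -0.0574399, -1.985)–(0.1142, 0.845, -1.985)  len=0.9024
  (v2,v7,v6) [-++] → (0.1142, 0.845, 0.134933)–(0.1142, 0.845, -1.985)  len=2.1199

Chained into 1 loop(s):
  loop 1: 8 segments, perimeter = 11.3200
Total perimeter = 11.320


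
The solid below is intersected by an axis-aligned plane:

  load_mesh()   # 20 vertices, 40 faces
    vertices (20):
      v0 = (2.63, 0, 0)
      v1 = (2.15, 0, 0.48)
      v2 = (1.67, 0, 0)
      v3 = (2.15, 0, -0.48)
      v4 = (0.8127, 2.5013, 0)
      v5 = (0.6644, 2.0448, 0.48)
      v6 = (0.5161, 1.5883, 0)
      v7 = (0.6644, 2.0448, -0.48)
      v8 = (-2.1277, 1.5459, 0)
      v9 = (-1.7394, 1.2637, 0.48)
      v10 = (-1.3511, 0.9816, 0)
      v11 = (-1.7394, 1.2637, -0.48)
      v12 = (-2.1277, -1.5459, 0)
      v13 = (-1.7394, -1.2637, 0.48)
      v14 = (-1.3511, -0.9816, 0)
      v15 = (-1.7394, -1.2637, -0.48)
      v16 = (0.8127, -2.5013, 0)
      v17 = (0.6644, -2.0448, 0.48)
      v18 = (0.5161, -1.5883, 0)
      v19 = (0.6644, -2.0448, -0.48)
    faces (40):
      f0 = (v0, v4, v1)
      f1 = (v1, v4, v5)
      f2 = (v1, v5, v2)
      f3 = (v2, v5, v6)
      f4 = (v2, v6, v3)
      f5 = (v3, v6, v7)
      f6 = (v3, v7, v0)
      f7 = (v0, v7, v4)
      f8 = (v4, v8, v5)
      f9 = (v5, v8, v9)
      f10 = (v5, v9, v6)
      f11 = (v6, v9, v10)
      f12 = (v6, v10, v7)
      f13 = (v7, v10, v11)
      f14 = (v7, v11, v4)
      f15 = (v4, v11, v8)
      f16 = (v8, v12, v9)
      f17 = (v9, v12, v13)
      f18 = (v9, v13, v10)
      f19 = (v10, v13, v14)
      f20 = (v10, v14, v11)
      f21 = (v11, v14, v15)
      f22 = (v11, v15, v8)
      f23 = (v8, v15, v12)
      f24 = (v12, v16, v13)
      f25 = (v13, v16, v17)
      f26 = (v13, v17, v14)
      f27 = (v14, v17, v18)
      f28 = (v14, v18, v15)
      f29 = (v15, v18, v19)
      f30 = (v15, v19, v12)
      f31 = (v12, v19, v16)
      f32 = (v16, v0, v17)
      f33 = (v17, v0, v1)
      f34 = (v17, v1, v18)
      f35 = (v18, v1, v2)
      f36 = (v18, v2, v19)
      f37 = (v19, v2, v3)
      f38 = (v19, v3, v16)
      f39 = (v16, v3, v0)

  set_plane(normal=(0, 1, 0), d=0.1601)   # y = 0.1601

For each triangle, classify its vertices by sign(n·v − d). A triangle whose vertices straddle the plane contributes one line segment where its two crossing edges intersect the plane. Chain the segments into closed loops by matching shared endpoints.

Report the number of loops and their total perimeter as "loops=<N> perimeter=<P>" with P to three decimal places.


loops=2 perimeter=5.185

Straddling triangles (16 of 40):
  (v0,v4,v1) [-+-] → (2.51368, 0.1601, 0)–(2.0644, 0.1601, 0.449277)  len=0.6354
  (v1,v4,v5) [-++] → (2.0644, 0.1601, 0.449277)–(2.03368, 0.1601, 0.48)  len=0.0434
  (v1,v5,v2) [-+-] → (2.03368, 0.1601, 0.48)–(1.59127, 0.1601, 0.0375822)  len=0.6257
  (v2,v5,v6) [-++] → (1.59127, 0.1601, 0.0375822)–(1.55369, 0.1601, 0)  len=0.0531
  (v2,v6,v3) [-+-] → (1.55369, 0.1601, 0)–(1.9853, 0.1601, -0.431616)  len=0.6104
  (v3,v6,v7) [-++] → (1.9853, 0.1601, -0.431616)–(2.03368, 0.1601, -0.48)  len=0.0684
  (v3,v7,v0) [-+-] → (2.03368, 0.1601, -0.48)–(2.4761, 0.1601, -0.0375822)  len=0.6257
  (v0,v7,v4) [-++] → (2.4761, 0.1601, -0.0375822)–(2.51368, 0.1601, 0)  len=0.0531
  (v8,v12,v9) [+-+] → (-2.1277, 0.1601, 0)–(-1.89192, 0.1601, 0.291458)  len=0.3749
  (v9,v12,v13) [+--] → (-1.89192, 0.1601, 0.291458)–(-1.7394, 0.1601, 0.48)  len=0.2425
  (v9,v13,v10) [+-+] → (-1.7394, 0.1601, 0.48)–(-1.49317, 0.1601, 0.17562)  len=0.3915
  (v10,v13,v14) [+--] → (-1.49317, 0.1601, 0.17562)–(-1.3511, 0.1601, 0)  len=0.2259
  (v10,v14,v11) [+-+] → (-1.3511, 0.1601, 0)–(-1.54854, 0.1601, -0.244073)  len=0.3139
  (v11,v14,v15) [+--] → (-1.54854, 0.1601, -0.244073)–(-1.7394, 0.1601, -0.48)  len=0.3035
  (v11,v15,v8) [+-+] → (-1.7394, 0.1601, -0.48)–(-1.93618, 0.1601, -0.236754)  len=0.3129
  (v8,v15,v12) [+--] → (-1.93618, 0.1601, -0.236754)–(-2.1277, 0.1601, 0)  len=0.3045

Chained into 2 loop(s):
  loop 1: 8 segments, perimeter = 2.7153
  loop 2: 8 segments, perimeter = 2.4696
Total perimeter = 5.185


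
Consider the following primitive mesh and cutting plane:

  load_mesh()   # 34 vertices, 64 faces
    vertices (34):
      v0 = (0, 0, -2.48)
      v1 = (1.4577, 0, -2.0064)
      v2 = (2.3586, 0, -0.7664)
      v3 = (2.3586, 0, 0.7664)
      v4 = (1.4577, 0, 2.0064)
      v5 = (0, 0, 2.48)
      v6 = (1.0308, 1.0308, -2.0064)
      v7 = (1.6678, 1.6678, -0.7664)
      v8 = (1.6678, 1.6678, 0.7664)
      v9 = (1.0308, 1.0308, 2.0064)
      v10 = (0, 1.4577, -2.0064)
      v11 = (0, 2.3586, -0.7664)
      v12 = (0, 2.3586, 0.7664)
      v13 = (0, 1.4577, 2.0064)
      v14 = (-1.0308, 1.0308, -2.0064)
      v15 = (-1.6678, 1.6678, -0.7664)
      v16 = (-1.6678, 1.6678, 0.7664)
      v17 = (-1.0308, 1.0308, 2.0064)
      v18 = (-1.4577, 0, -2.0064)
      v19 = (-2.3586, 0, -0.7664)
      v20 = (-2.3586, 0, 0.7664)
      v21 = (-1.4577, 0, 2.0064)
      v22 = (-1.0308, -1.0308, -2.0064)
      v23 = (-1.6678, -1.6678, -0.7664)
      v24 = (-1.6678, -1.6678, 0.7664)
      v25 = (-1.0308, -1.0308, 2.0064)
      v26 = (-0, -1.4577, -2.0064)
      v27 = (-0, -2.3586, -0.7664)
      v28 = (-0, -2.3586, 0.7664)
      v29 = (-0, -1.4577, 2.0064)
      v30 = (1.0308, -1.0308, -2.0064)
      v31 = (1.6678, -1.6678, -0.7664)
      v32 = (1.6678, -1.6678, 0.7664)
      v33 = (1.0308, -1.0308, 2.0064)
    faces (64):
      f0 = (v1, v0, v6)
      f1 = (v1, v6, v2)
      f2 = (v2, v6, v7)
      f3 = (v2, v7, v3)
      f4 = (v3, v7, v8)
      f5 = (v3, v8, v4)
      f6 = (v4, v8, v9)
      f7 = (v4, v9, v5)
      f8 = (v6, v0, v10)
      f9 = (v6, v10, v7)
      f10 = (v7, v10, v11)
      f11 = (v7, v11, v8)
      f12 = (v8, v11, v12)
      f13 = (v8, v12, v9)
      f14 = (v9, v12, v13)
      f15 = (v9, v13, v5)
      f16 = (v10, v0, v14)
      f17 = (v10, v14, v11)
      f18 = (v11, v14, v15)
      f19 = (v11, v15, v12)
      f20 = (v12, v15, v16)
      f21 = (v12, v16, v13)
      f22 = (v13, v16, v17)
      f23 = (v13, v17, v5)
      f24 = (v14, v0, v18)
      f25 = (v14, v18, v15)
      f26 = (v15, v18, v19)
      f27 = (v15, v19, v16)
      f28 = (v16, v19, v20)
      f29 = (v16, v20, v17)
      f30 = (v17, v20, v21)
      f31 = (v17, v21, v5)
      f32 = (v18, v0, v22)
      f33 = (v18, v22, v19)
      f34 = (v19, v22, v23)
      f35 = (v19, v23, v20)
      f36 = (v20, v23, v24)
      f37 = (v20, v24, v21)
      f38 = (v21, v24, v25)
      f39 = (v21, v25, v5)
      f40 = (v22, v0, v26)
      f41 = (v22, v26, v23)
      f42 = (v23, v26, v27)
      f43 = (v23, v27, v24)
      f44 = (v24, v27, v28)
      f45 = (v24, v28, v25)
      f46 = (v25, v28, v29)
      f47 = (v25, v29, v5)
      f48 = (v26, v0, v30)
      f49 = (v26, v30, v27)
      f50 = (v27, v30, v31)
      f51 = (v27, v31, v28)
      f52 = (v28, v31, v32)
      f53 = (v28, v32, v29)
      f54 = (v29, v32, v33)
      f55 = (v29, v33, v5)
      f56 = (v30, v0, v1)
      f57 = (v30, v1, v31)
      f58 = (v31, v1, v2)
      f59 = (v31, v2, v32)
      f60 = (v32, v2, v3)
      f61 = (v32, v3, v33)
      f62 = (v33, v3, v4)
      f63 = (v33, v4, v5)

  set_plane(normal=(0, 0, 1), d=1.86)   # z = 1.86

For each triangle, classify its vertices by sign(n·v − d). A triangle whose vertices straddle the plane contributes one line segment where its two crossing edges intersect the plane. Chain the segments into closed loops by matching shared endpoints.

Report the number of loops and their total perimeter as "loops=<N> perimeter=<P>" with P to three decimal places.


loops=1 perimeter=9.577

Straddling triangles (16 of 64):
  (v3,v8,v4) [--+] → (1.48251, 0.196908, 1.86)–(1.56406, 0, 1.86)  len=0.2131
  (v4,v8,v9) [+-+] → (1.48251, 0.196908, 1.86)–(1.10601, 1.10601, 1.86)  len=0.9840
  (v8,v12,v9) [--+] → (0.909099, 1.18757, 1.86)–(1.10601, 1.10601, 1.86)  len=0.2131
  (v9,v12,v13) [+-+] → (0.909099, 1.18757, 1.86)–(0, 1.56406, 1.86)  len=0.9840
  (v12,v16,v13) [--+] → (-0.196908, 1.48251, 1.86)–(0, 1.56406, 1.86)  len=0.2131
  (v13,v16,v17) [+-+] → (-0.196908, 1.48251, 1.86)–(-1.10601, 1.10601, 1.86)  len=0.9840
  (v16,v20,v17) [--+] → (-1.18757, 0.909099, 1.86)–(-1.10601, 1.10601, 1.86)  len=0.2131
  (v17,v20,v21) [+-+] → (-1.18757, 0.909099, 1.86)–(-1.56406, 0, 1.86)  len=0.9840
  (v20,v24,v21) [--+] → (-1.48251, -0.196908, 1.86)–(-1.56406, 0, 1.86)  len=0.2131
  (v21,v24,v25) [+-+] → (-1.48251, -0.196908, 1.86)–(-1.10601, -1.10601, 1.86)  len=0.9840
  (v24,v28,v25) [--+] → (-0.909099, -1.18757, 1.86)–(-1.10601, -1.10601, 1.86)  len=0.2131
  (v25,v28,v29) [+-+] → (-0.909099, -1.18757, 1.86)–(0, -1.56406, 1.86)  len=0.9840
  (v28,v32,v29) [--+] → (0.196908, -1.48251, 1.86)–(0, -1.56406, 1.86)  len=0.2131
  (v29,v32,v33) [+-+] → (0.196908, -1.48251, 1.86)–(1.10601, -1.10601, 1.86)  len=0.9840
  (v32,v3,v33) [--+] → (1.18757, -0.909099, 1.86)–(1.10601, -1.10601, 1.86)  len=0.2131
  (v33,v3,v4) [+-+] → (1.18757, -0.909099, 1.86)–(1.56406, 0, 1.86)  len=0.9840

Chained into 1 loop(s):
  loop 1: 16 segments, perimeter = 9.5769
Total perimeter = 9.577


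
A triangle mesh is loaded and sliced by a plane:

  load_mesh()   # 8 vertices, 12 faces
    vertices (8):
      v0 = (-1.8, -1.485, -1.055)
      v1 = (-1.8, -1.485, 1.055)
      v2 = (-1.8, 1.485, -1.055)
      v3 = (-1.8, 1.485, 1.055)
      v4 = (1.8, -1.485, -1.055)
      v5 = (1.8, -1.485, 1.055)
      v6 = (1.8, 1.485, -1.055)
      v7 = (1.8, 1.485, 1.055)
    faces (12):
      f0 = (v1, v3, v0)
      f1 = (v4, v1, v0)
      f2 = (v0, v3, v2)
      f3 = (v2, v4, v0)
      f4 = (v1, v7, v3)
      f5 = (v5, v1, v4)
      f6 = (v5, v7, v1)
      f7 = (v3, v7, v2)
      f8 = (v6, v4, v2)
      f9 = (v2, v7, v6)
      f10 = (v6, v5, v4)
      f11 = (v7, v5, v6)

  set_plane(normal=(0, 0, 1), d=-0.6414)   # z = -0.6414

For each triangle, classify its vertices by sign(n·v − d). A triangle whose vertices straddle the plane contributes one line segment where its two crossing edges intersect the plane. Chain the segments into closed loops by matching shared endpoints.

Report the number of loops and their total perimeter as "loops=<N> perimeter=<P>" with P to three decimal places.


loops=1 perimeter=13.140

Straddling triangles (8 of 12):
  (v1,v3,v0) [++-] → (-1.8, -0.902824, -0.6414)–(-1.8, -1.485, -0.6414)  len=0.5822
  (v4,v1,v0) [-+-] → (1.09433, -1.485, -0.6414)–(-1.8, -1.485, -0.6414)  len=2.8943
  (v0,v3,v2) [-+-] → (-1.8, -0.902824, -0.6414)–(-1.8, 1.485, -0.6414)  len=2.3878
  (v5,v1,v4) [++-] → (1.09433, -1.485, -0.6414)–(1.8, -1.485, -0.6414)  len=0.7057
  (v3,v7,v2) [++-] → (-1.09433, 1.485, -0.6414)–(-1.8, 1.485, -0.6414)  len=0.7057
  (v2,v7,v6) [-+-] → (-1.09433, 1.485, -0.6414)–(1.8, 1.485, -0.6414)  len=2.8943
  (v6,v5,v4) [-+-] → (1.8, 0.902824, -0.6414)–(1.8, -1.485, -0.6414)  len=2.3878
  (v7,v5,v6) [++-] → (1.8, 0.902824, -0.6414)–(1.8, 1.485, -0.6414)  len=0.5822

Chained into 1 loop(s):
  loop 1: 8 segments, perimeter = 13.1400
Total perimeter = 13.140


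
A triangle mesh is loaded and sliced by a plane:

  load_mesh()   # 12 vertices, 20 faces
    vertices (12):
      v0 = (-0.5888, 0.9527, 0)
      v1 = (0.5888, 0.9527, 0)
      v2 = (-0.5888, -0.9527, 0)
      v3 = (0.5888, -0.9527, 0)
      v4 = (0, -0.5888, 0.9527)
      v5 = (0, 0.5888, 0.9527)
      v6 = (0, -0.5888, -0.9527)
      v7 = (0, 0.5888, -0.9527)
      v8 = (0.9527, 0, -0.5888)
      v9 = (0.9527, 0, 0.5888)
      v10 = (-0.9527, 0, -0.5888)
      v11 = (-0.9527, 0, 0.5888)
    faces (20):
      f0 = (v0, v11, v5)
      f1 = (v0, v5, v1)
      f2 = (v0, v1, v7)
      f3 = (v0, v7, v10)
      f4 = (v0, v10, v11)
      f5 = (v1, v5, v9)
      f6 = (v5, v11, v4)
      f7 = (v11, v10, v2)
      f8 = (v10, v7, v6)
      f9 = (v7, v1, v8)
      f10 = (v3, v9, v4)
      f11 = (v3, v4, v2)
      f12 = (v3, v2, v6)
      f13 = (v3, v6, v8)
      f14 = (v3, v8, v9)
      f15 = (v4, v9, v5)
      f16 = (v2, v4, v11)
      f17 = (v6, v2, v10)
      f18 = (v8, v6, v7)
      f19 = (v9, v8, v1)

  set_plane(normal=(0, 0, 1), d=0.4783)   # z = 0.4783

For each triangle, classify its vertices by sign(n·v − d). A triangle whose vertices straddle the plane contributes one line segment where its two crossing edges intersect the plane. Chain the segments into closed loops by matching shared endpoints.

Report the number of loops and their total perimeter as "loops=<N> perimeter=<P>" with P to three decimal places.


Straddling triangles (10 of 20):
  (v0,v11,v5) [-++] → (-0.884407, 0.178793, 0.4783)–(-0.293195, 0.770005, 0.4783)  len=0.8361
  (v0,v5,v1) [-+-] → (-0.293195, 0.770005, 0.4783)–(0.293195, 0.770005, 0.4783)  len=0.5864
  (v0,v10,v11) [--+] → (-0.9527, 0, 0.4783)–(-0.884407, 0.178793, 0.4783)  len=0.1914
  (v1,v5,v9) [-++] → (0.293195, 0.770005, 0.4783)–(0.884407, 0.178793, 0.4783)  len=0.8361
  (v11,v10,v2) [+--] → (-0.9527, 0, 0.4783)–(-0.884407, -0.178793, 0.4783)  len=0.1914
  (v3,v9,v4) [-++] → (0.884407, -0.178793, 0.4783)–(0.293195, -0.770005, 0.4783)  len=0.8361
  (v3,v4,v2) [-+-] → (0.293195, -0.770005, 0.4783)–(-0.293195, -0.770005, 0.4783)  len=0.5864
  (v3,v8,v9) [--+] → (0.9527, 0, 0.4783)–(0.884407, -0.178793, 0.4783)  len=0.1914
  (v2,v4,v11) [-++] → (-0.293195, -0.770005, 0.4783)–(-0.884407, -0.178793, 0.4783)  len=0.8361
  (v9,v8,v1) [+--] → (0.9527, 0, 0.4783)–(0.884407, 0.178793, 0.4783)  len=0.1914

Chained into 1 loop(s):
  loop 1: 10 segments, perimeter = 5.2827
Total perimeter = 5.283

loops=1 perimeter=5.283


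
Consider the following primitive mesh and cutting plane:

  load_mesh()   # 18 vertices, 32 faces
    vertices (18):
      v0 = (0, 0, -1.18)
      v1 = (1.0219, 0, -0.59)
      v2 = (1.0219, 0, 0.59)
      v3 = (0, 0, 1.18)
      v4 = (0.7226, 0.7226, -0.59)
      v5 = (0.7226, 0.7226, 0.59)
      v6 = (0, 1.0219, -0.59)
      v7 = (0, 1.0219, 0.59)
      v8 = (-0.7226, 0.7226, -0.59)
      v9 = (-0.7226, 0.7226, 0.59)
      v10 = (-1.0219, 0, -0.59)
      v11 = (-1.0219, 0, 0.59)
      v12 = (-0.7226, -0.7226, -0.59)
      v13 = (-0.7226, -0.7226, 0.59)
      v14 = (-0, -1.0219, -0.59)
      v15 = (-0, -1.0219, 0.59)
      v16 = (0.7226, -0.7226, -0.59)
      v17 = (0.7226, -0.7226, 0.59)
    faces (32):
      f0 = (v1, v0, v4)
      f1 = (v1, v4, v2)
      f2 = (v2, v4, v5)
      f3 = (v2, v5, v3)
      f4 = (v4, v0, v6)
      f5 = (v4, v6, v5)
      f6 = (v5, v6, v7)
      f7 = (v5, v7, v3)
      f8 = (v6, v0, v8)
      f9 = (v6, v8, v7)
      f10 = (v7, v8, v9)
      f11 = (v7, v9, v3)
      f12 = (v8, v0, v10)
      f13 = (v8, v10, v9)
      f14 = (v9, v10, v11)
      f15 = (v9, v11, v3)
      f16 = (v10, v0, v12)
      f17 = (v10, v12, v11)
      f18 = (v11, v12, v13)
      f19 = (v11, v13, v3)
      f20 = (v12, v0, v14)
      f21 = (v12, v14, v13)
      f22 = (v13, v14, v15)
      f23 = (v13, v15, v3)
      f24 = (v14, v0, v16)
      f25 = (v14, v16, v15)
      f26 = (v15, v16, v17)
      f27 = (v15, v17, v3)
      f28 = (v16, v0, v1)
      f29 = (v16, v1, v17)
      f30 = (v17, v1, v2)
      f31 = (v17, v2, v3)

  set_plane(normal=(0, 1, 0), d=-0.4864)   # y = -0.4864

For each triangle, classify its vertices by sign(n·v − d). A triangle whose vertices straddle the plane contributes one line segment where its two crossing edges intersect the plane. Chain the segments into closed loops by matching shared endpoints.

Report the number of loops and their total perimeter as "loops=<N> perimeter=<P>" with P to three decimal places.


Straddling triangles (12 of 32):
  (v10,v0,v12) [++-] → (-0.4864, -0.4864, -0.782856)–(-0.820434, -0.4864, -0.59)  len=0.3857
  (v10,v12,v11) [+-+] → (-0.820434, -0.4864, -0.59)–(-0.820434, -0.4864, -0.204287)  len=0.3857
  (v11,v12,v13) [+--] → (-0.820434, -0.4864, -0.204287)–(-0.820434, -0.4864, 0.59)  len=0.7943
  (v11,v13,v3) [+-+] → (-0.820434, -0.4864, 0.59)–(-0.4864, -0.4864, 0.782856)  len=0.3857
  (v12,v0,v14) [-+-] → (-0.4864, -0.4864, -0.782856)–(0, -0.4864, -0.899174)  len=0.5001
  (v13,v15,v3) [--+] → (0, -0.4864, 0.899174)–(-0.4864, -0.4864, 0.782856)  len=0.5001
  (v14,v0,v16) [-+-] → (0, -0.4864, -0.899174)–(0.4864, -0.4864, -0.782856)  len=0.5001
  (v15,v17,v3) [--+] → (0.4864, -0.4864, 0.782856)–(0, -0.4864, 0.899174)  len=0.5001
  (v16,v0,v1) [-++] → (0.4864, -0.4864, -0.782856)–(0.820434, -0.4864, -0.59)  len=0.3857
  (v16,v1,v17) [-+-] → (0.820434, -0.4864, -0.59)–(0.820434, -0.4864, 0.204287)  len=0.7943
  (v17,v1,v2) [-++] → (0.820434, -0.4864, 0.204287)–(0.820434, -0.4864, 0.59)  len=0.3857
  (v17,v2,v3) [-++] → (0.820434, -0.4864, 0.59)–(0.4864, -0.4864, 0.782856)  len=0.3857

Chained into 1 loop(s):
  loop 1: 12 segments, perimeter = 5.9033
Total perimeter = 5.903

loops=1 perimeter=5.903


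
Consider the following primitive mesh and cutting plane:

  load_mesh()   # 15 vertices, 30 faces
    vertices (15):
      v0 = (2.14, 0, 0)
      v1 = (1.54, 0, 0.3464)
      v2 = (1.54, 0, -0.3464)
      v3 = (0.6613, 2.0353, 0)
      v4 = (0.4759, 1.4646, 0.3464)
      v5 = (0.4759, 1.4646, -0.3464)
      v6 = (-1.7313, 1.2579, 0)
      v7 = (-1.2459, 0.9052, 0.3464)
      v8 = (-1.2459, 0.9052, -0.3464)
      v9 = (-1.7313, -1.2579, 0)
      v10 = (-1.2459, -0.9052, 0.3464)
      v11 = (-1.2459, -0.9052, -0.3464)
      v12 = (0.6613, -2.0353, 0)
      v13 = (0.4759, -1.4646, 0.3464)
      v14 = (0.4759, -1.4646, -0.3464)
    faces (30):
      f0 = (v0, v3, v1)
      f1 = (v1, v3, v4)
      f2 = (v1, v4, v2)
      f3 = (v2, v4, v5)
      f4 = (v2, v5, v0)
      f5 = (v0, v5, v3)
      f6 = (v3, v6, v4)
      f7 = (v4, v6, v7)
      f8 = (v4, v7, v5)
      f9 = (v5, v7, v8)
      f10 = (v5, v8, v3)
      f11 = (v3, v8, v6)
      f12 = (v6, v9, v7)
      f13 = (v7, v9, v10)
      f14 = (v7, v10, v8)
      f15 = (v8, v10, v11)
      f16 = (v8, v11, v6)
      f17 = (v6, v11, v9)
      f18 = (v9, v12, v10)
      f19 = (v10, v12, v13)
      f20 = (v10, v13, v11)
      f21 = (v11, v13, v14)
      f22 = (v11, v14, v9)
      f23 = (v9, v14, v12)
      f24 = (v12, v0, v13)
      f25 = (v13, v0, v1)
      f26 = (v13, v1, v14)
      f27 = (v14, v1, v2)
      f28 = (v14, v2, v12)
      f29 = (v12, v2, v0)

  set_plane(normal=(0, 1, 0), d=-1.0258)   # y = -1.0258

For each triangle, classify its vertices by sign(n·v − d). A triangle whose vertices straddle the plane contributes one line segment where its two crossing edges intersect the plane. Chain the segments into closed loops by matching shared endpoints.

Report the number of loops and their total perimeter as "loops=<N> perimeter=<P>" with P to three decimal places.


loops=2 perimeter=4.656

Straddling triangles (14 of 30):
  (v6,v9,v7) [+-+] → (-1.7313, -1.0258, 0)–(-1.67922, -1.0258, 0.0371686)  len=0.0640
  (v7,v9,v10) [+-+] → (-1.67922, -1.0258, 0.0371686)–(-1.41187, -1.0258, 0.227954)  len=0.3284
  (v6,v11,v9) [++-] → (-1.41187, -1.0258, -0.227954)–(-1.7313, -1.0258, 0)  len=0.3924
  (v9,v12,v10) [--+] → (-1.04237, -1.0258, 0.309434)–(-1.41187, -1.0258, 0.227954)  len=0.3784
  (v10,v12,v13) [+--] → (-1.04237, -1.0258, 0.309434)–(-0.8747, -1.0258, 0.3464)  len=0.1717
  (v10,v13,v11) [+-+] → (-0.8747, -1.0258, 0.3464)–(-0.8747, -1.0258, -0.197041)  len=0.5434
  (v11,v13,v14) [+--] → (-0.8747, -1.0258, -0.197041)–(-0.8747, -1.0258, -0.3464)  len=0.1494
  (v11,v14,v9) [+--] → (-0.8747, -1.0258, -0.3464)–(-1.41187, -1.0258, -0.227954)  len=0.5501
  (v12,v0,v13) [-+-] → (1.39473, -1.0258, 0)–(0.974471, -1.0258, 0.242617)  len=0.4853
  (v13,v0,v1) [-++] → (0.974471, -1.0258, 0.242617)–(0.794709, -1.0258, 0.3464)  len=0.2076
  (v13,v1,v14) [-+-] → (0.794709, -1.0258, 0.3464)–(0.794709, -1.0258, -0.138834)  len=0.4852
  (v14,v1,v2) [-++] → (0.794709, -1.0258, -0.138834)–(0.794709, -1.0258, -0.3464)  len=0.2076
  (v14,v2,v12) [-+-] → (0.794709, -1.0258, -0.3464)–(1.09713, -1.0258, -0.171813)  len=0.3492
  (v12,v2,v0) [-++] → (1.09713, -1.0258, -0.171813)–(1.39473, -1.0258, 0)  len=0.3436

Chained into 2 loop(s):
  loop 1: 8 segments, perimeter = 2.5778
  loop 2: 6 segments, perimeter = 2.0785
Total perimeter = 4.656


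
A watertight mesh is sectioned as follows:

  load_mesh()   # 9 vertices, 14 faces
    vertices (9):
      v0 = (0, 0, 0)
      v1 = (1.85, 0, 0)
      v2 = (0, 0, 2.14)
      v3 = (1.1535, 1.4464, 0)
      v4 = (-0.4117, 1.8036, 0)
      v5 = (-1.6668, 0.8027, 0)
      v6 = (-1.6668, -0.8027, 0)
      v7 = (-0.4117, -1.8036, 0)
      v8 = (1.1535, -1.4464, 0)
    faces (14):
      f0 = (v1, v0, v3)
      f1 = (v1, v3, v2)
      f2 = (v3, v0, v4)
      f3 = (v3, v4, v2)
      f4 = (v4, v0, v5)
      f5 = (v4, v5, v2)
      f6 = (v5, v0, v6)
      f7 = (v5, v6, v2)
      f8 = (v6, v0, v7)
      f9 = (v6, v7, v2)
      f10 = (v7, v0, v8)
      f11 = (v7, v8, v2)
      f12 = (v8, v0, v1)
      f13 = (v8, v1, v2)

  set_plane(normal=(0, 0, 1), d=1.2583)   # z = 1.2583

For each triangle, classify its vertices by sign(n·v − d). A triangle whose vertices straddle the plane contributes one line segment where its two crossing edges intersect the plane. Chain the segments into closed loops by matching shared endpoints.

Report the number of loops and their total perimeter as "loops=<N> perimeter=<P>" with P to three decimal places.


Straddling triangles (7 of 14):
  (v1,v3,v2) [--+] → (0.475253, 0.59593, 1.2583)–(0.762217, 0, 1.2583)  len=0.6614
  (v3,v4,v2) [--+] → (-0.169624, 0.7431, 1.2583)–(0.475253, 0.59593, 1.2583)  len=0.6615
  (v4,v5,v2) [--+] → (-0.686737, 0.33072, 1.2583)–(-0.169624, 0.7431, 1.2583)  len=0.6614
  (v5,v6,v2) [--+] → (-0.686737, -0.33072, 1.2583)–(-0.686737, 0.33072, 1.2583)  len=0.6614
  (v6,v7,v2) [--+] → (-0.169624, -0.7431, 1.2583)–(-0.686737, -0.33072, 1.2583)  len=0.6614
  (v7,v8,v2) [--+] → (0.475253, -0.59593, 1.2583)–(-0.169624, -0.7431, 1.2583)  len=0.6615
  (v8,v1,v2) [--+] → (0.762217, 0, 1.2583)–(0.475253, -0.59593, 1.2583)  len=0.6614

Chained into 1 loop(s):
  loop 1: 7 segments, perimeter = 4.6300
Total perimeter = 4.630

loops=1 perimeter=4.630


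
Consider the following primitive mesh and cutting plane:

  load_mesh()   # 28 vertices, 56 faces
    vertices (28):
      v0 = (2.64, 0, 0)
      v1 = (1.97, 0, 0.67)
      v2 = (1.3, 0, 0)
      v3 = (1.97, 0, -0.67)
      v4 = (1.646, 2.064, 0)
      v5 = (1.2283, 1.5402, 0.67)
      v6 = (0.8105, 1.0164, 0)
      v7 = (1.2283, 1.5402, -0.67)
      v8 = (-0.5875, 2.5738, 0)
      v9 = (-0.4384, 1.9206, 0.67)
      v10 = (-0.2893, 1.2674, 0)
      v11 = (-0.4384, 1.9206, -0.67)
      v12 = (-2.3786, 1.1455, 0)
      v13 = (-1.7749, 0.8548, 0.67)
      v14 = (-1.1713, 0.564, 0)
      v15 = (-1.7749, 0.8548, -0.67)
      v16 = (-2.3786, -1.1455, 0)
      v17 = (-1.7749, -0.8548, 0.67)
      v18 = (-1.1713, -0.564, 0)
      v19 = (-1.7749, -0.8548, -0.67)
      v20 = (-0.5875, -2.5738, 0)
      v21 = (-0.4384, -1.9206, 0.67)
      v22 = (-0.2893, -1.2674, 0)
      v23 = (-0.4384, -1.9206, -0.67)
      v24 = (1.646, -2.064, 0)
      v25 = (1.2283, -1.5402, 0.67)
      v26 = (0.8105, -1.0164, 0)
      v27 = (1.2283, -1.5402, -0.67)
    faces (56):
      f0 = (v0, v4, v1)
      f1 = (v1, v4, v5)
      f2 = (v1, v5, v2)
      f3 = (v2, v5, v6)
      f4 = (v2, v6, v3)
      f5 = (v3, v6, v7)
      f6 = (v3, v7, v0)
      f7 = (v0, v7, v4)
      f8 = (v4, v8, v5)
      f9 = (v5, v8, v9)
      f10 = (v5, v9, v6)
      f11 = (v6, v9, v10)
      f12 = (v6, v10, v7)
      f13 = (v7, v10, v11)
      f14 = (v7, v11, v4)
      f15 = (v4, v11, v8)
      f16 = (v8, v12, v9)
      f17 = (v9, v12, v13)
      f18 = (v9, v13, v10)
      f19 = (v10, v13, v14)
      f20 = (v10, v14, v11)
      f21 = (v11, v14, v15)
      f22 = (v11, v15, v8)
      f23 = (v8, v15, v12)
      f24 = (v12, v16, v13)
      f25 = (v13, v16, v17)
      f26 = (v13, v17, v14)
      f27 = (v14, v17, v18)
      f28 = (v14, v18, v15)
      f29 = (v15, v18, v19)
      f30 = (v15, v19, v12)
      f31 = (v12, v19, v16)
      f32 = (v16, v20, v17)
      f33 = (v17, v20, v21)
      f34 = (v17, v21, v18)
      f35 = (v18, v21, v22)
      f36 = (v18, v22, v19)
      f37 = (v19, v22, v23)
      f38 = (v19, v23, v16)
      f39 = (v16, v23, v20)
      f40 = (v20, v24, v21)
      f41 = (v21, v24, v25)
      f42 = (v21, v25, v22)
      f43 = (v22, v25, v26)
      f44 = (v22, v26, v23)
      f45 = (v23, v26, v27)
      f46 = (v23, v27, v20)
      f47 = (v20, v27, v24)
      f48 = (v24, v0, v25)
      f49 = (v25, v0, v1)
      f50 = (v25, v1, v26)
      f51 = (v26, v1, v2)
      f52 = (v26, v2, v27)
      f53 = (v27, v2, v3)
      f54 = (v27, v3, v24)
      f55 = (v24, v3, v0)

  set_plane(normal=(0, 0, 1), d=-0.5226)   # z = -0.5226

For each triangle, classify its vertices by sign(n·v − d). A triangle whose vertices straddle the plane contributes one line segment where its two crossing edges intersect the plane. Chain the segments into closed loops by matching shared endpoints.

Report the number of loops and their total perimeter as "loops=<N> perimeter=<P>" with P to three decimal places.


Straddling triangles (28 of 56):
  (v2,v6,v3) [++-] → (1.71491, 0.223608, -0.5226)–(1.8226, 0, -0.5226)  len=0.2482
  (v3,v6,v7) [-+-] → (1.71491, 0.223608, -0.5226)–(1.13638, 1.42496, -0.5226)  len=1.3334
  (v3,v7,v0) [--+] → (1.53887, 1.20136, -0.5226)–(2.1174, 0, -0.5226)  len=1.3334
  (v0,v7,v4) [+-+] → (1.53887, 1.20136, -0.5226)–(1.32019, 1.65544, -0.5226)  len=0.5040
  (v6,v10,v7) [++-] → (0.894428, 1.48018, -0.5226)–(1.13638, 1.42496, -0.5226)  len=0.2482
  (v7,v10,v11) [-+-] → (0.894428, 1.48018, -0.5226)–(-0.405598, 1.7769, -0.5226)  len=1.3335
  (v7,v11,v4) [--+] → (0.020168, 1.95215, -0.5226)–(1.32019, 1.65544, -0.5226)  len=1.3335
  (v4,v11,v8) [+-+] → (0.020168, 1.95215, -0.5226)–(-0.471202, 2.0643, -0.5226)  len=0.5040
  (v10,v14,v11) [++-] → (-0.599638, 1.62215, -0.5226)–(-0.405598, 1.7769, -0.5226)  len=0.2482
  (v11,v14,v15) [-+-] → (-0.599638, 1.62215, -0.5226)–(-1.64211, 0.790824, -0.5226)  len=1.3334
  (v11,v15,v8) [--+] → (-1.51367, 1.23298, -0.5226)–(-0.471202, 2.0643, -0.5226)  len=1.3334
  (v8,v15,v12) [+-+] → (-1.51367, 1.23298, -0.5226)–(-1.90771, 0.918754, -0.5226)  len=0.5040
  (v14,v18,v15) [++-] → (-1.64211, 0.542664, -0.5226)–(-1.64211, 0.790824, -0.5226)  len=0.2482
  (v15,v18,v19) [-+-] → (-1.64211, 0.542664, -0.5226)–(-1.64211, -0.790824, -0.5226)  len=1.3335
  (v15,v19,v12) [--+] → (-1.90771, -0.414734, -0.5226)–(-1.90771, 0.918754, -0.5226)  len=1.3335
  (v12,v19,v16) [+-+] → (-1.90771, -0.414734, -0.5226)–(-1.90771, -0.918754, -0.5226)  len=0.5040
  (v18,v22,v19) [++-] → (-1.44807, -0.945572, -0.5226)–(-1.64211, -0.790824, -0.5226)  len=0.2482
  (v19,v22,v23) [-+-] → (-1.44807, -0.945572, -0.5226)–(-0.405598, -1.7769, -0.5226)  len=1.3334
  (v19,v23,v16) [--+] → (-0.865244, -1.75008, -0.5226)–(-1.90771, -0.918754, -0.5226)  len=1.3334
  (v16,v23,v20) [+-+] → (-0.865244, -1.75008, -0.5226)–(-0.471202, -2.0643, -0.5226)  len=0.5040
  (v22,v26,v23) [++-] → (-0.163642, -1.72168, -0.5226)–(-0.405598, -1.7769, -0.5226)  len=0.2482
  (v23,v26,v27) [-+-] → (-0.163642, -1.72168, -0.5226)–(1.13638, -1.42496, -0.5226)  len=1.3335
  (v23,v27,v20) [--+] → (0.828824, -1.76759, -0.5226)–(-0.471202, -2.0643, -0.5226)  len=1.3335
  (v20,v27,v24) [+-+] → (0.828824, -1.76759, -0.5226)–(1.32019, -1.65544, -0.5226)  len=0.5040
  (v26,v2,v27) [++-] → (1.24407, -1.20136, -0.5226)–(1.13638, -1.42496, -0.5226)  len=0.2482
  (v27,v2,v3) [-+-] → (1.24407, -1.20136, -0.5226)–(1.8226, 0, -0.5226)  len=1.3334
  (v27,v3,v24) [--+] → (1.89872, -0.45408, -0.5226)–(1.32019, -1.65544, -0.5226)  len=1.3334
  (v24,v3,v0) [+-+] → (1.89872, -0.45408, -0.5226)–(2.1174, 0, -0.5226)  len=0.5040

Chained into 2 loop(s):
  loop 1: 14 segments, perimeter = 11.0712
  loop 2: 14 segments, perimeter = 12.8619
Total perimeter = 23.933

loops=2 perimeter=23.933
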